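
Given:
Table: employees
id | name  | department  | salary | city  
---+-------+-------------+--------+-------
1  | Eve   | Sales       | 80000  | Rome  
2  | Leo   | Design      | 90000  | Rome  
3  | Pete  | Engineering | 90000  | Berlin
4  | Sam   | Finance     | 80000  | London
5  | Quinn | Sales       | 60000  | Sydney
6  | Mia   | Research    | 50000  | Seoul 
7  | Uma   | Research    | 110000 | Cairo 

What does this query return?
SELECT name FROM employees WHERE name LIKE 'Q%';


LIKE 'Q%' matches names starting with 'Q'
Matching: 1

1 rows:
Quinn


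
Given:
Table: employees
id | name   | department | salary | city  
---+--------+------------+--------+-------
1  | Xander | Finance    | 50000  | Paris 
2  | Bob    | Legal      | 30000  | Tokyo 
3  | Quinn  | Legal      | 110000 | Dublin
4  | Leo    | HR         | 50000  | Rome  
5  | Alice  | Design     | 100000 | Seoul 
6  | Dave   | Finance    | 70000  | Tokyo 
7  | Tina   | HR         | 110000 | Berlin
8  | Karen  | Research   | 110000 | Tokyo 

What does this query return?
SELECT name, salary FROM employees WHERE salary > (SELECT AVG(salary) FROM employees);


Subquery: AVG(salary) = 78750.0
Filtering: salary > 78750.0
  Quinn (110000) -> MATCH
  Alice (100000) -> MATCH
  Tina (110000) -> MATCH
  Karen (110000) -> MATCH


4 rows:
Quinn, 110000
Alice, 100000
Tina, 110000
Karen, 110000


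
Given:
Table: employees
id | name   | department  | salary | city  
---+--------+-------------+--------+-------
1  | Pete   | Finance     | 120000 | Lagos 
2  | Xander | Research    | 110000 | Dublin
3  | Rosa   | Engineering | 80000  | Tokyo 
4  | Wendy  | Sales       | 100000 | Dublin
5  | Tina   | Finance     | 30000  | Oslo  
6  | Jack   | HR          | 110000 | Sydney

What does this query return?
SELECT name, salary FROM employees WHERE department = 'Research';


Filtering: department = 'Research'
Matching rows: 1

1 rows:
Xander, 110000


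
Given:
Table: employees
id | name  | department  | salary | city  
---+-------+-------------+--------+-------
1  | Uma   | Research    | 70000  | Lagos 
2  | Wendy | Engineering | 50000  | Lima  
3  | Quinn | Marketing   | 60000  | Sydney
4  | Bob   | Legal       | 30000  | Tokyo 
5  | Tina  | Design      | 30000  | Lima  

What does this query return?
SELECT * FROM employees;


SELECT * returns all 5 rows with all columns

5 rows:
1, Uma, Research, 70000, Lagos
2, Wendy, Engineering, 50000, Lima
3, Quinn, Marketing, 60000, Sydney
4, Bob, Legal, 30000, Tokyo
5, Tina, Design, 30000, Lima


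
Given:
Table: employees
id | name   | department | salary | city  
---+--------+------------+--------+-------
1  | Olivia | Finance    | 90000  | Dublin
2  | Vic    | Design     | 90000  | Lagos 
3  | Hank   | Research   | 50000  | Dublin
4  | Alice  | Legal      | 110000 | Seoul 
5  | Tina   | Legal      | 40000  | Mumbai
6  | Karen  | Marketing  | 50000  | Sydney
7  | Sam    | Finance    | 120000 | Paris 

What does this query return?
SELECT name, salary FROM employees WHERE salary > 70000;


Filtering: salary > 70000
Matching: 4 rows

4 rows:
Olivia, 90000
Vic, 90000
Alice, 110000
Sam, 120000


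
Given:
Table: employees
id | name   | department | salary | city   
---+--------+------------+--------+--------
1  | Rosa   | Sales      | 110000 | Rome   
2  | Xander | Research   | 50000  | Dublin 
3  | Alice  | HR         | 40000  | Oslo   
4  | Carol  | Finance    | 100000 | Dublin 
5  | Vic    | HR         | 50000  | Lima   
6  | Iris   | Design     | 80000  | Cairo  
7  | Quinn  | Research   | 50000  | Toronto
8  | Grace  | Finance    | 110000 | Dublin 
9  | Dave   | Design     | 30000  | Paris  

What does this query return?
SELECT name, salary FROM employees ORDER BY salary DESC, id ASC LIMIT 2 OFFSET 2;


Sort by salary DESC (id ASC tiebreak), then skip 2 and take 2
Rows 3 through 4

2 rows:
Carol, 100000
Iris, 80000


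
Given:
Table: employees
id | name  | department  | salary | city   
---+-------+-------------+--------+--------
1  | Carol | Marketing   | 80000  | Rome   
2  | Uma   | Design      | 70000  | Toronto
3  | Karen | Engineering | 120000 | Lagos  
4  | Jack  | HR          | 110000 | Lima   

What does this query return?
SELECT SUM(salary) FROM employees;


SUM(salary) = 80000 + 70000 + 120000 + 110000 = 380000

380000


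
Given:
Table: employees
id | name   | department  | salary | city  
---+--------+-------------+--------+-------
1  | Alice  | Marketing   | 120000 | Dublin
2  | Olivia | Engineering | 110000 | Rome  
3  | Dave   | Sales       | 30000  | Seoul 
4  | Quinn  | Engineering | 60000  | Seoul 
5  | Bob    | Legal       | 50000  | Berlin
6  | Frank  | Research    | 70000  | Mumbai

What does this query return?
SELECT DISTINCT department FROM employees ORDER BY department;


All 'department' values (row order): Marketing, Engineering, Sales, Engineering, Legal, Research
Removing duplicates leaves 5 unique value(s).

5 values:
Engineering
Legal
Marketing
Research
Sales


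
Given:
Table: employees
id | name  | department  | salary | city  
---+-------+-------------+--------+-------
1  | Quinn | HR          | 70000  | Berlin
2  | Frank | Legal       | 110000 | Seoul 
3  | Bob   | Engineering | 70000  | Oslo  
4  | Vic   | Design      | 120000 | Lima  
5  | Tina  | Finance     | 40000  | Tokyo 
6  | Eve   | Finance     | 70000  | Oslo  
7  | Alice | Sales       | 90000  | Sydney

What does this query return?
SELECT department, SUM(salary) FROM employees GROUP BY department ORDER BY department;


Summing salary within each department:
  Design: 120000 = 120000
  Engineering: 70000 = 70000
  Finance: 40000 + 70000 = 110000
  HR: 70000 = 70000
  Legal: 110000 = 110000
  Sales: 90000 = 90000


6 groups:
Design, 120000
Engineering, 70000
Finance, 110000
HR, 70000
Legal, 110000
Sales, 90000


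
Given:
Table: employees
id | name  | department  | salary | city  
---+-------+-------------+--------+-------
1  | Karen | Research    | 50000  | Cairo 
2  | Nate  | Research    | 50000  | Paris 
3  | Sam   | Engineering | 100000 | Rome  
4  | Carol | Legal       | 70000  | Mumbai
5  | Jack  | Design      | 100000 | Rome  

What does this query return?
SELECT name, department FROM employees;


Projecting columns: name, department

5 rows:
Karen, Research
Nate, Research
Sam, Engineering
Carol, Legal
Jack, Design


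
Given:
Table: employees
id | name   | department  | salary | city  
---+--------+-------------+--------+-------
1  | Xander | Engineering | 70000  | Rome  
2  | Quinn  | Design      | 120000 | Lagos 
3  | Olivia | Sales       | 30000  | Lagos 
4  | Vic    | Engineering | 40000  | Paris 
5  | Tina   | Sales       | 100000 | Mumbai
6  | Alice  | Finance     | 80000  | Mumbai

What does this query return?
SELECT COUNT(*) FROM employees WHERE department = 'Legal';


Counting rows where department = 'Legal'


0


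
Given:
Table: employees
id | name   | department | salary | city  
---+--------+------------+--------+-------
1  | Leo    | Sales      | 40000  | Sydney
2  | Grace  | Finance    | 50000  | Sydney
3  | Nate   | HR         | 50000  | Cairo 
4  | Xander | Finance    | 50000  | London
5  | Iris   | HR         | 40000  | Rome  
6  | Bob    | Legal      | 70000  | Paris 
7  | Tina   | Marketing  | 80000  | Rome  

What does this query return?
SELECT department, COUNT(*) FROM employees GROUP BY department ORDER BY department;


Assigning each row to its department group:
  Leo -> Sales
  Grace -> Finance
  Nate -> HR
  Xander -> Finance
  Iris -> HR
  Bob -> Legal
  Tina -> Marketing


5 groups:
Finance, 2
HR, 2
Legal, 1
Marketing, 1
Sales, 1


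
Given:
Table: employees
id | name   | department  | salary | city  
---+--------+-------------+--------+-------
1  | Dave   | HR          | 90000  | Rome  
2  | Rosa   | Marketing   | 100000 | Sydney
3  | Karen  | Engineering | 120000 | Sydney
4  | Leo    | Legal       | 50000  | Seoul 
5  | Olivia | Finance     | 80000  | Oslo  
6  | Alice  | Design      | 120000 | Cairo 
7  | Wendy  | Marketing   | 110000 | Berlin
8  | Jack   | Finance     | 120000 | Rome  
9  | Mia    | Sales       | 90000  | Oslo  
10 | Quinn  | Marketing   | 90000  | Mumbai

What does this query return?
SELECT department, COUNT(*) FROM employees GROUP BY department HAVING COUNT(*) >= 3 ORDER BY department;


Groups with count >= 3:
  Marketing: 3 -> PASS
  Design: 1 -> filtered out
  Engineering: 1 -> filtered out
  Finance: 2 -> filtered out
  HR: 1 -> filtered out
  Legal: 1 -> filtered out
  Sales: 1 -> filtered out


1 groups:
Marketing, 3


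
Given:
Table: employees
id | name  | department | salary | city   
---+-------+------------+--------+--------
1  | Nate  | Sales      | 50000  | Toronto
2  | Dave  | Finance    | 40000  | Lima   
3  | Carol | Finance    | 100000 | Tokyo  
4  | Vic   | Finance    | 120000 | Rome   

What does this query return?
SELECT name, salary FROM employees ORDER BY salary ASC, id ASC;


Sorting by salary ASC, then id ASC for ties

4 rows:
Dave, 40000
Nate, 50000
Carol, 100000
Vic, 120000


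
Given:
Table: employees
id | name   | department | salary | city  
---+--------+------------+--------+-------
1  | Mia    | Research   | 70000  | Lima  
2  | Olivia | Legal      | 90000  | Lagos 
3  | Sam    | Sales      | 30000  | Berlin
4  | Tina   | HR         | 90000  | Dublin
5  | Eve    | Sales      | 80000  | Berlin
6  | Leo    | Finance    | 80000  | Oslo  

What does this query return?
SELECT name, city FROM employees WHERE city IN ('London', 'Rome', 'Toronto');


Filtering: city IN ('London', 'Rome', 'Toronto')
Matching: 0 rows

Empty result set (0 rows)


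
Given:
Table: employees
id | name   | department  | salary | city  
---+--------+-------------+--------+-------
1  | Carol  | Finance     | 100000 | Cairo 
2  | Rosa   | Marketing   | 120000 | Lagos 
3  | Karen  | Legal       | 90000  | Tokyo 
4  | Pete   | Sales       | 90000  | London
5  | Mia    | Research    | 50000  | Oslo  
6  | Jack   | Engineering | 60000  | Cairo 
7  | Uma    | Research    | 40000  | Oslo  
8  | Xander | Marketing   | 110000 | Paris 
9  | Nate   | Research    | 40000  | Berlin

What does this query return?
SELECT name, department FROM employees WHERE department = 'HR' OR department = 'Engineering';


Filtering: department = 'HR' OR 'Engineering'
Matching: 1 rows

1 rows:
Jack, Engineering


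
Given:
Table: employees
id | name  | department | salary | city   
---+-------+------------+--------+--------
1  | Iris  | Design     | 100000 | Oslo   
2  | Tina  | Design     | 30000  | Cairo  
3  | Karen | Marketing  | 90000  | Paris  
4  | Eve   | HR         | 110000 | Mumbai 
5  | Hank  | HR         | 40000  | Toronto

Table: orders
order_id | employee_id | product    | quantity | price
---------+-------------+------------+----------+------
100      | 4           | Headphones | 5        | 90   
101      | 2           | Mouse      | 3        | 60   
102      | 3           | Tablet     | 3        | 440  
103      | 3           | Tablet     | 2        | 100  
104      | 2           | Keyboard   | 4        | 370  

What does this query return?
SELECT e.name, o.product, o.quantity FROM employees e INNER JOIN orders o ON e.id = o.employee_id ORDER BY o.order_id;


Joining employees.id = orders.employee_id:
  employee Eve (id=4) -> order Headphones
  employee Tina (id=2) -> order Mouse
  employee Karen (id=3) -> order Tablet
  employee Karen (id=3) -> order Tablet
  employee Tina (id=2) -> order Keyboard


5 rows:
Eve, Headphones, 5
Tina, Mouse, 3
Karen, Tablet, 3
Karen, Tablet, 2
Tina, Keyboard, 4


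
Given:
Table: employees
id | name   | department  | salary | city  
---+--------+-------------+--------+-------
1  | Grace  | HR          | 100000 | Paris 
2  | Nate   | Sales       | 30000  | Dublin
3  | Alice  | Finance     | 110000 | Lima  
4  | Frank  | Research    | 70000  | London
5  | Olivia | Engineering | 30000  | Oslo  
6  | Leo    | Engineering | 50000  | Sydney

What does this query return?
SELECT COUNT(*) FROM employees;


COUNT(*) counts all rows

6


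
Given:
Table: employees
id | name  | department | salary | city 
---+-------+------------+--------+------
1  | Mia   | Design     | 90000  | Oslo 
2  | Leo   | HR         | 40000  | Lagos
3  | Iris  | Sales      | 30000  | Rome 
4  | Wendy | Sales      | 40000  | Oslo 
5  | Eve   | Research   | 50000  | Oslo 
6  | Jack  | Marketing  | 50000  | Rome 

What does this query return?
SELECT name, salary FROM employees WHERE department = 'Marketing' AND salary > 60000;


Filtering: department = 'Marketing' AND salary > 60000
Matching: 0 rows

Empty result set (0 rows)


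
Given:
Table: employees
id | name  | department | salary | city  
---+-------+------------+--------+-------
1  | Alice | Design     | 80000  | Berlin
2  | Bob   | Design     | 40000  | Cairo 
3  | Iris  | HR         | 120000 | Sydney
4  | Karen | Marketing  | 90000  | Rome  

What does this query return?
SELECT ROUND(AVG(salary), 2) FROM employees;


SUM(salary) = 330000
COUNT = 4
ROUND(AVG, 2) = ROUND(330000 / 4, 2) = 82500.0

82500.0


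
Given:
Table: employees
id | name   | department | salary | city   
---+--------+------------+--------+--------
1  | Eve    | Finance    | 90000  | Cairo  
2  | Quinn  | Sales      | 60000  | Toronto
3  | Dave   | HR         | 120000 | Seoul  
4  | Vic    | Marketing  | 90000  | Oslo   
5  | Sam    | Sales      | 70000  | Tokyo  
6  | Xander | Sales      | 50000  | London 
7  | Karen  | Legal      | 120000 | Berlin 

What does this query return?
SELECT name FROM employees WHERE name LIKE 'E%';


LIKE 'E%' matches names starting with 'E'
Matching: 1

1 rows:
Eve


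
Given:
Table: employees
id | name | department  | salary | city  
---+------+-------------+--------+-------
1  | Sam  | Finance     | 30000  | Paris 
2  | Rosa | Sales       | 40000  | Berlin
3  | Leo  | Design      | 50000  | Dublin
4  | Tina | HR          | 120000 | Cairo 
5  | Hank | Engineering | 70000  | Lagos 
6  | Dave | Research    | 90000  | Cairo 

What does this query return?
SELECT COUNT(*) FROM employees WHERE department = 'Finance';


Counting rows where department = 'Finance'
  Sam -> MATCH


1


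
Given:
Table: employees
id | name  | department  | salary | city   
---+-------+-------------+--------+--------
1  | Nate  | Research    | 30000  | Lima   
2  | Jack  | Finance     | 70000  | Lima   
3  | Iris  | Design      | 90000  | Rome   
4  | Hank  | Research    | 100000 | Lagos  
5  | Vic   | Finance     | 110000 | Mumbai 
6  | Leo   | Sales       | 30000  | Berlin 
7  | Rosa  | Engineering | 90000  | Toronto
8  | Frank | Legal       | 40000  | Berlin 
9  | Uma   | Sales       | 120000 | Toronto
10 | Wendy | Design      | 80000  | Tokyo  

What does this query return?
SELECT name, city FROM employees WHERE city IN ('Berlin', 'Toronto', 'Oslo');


Filtering: city IN ('Berlin', 'Toronto', 'Oslo')
Matching: 4 rows

4 rows:
Leo, Berlin
Rosa, Toronto
Frank, Berlin
Uma, Toronto


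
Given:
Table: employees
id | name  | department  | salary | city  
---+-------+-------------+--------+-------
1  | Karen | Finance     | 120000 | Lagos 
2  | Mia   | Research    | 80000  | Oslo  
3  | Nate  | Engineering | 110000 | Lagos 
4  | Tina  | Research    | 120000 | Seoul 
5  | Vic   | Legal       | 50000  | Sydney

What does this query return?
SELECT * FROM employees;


SELECT * returns all 5 rows with all columns

5 rows:
1, Karen, Finance, 120000, Lagos
2, Mia, Research, 80000, Oslo
3, Nate, Engineering, 110000, Lagos
4, Tina, Research, 120000, Seoul
5, Vic, Legal, 50000, Sydney


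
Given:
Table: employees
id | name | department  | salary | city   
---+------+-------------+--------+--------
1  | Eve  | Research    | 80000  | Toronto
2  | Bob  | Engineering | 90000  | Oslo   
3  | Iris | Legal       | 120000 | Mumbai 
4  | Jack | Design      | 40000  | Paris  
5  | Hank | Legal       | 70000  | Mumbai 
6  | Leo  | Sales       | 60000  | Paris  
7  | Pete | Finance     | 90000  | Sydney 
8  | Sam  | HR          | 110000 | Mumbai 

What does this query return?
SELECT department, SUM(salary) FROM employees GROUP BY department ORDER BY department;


Summing salary within each department:
  Design: 40000 = 40000
  Engineering: 90000 = 90000
  Finance: 90000 = 90000
  HR: 110000 = 110000
  Legal: 120000 + 70000 = 190000
  Research: 80000 = 80000
  Sales: 60000 = 60000


7 groups:
Design, 40000
Engineering, 90000
Finance, 90000
HR, 110000
Legal, 190000
Research, 80000
Sales, 60000


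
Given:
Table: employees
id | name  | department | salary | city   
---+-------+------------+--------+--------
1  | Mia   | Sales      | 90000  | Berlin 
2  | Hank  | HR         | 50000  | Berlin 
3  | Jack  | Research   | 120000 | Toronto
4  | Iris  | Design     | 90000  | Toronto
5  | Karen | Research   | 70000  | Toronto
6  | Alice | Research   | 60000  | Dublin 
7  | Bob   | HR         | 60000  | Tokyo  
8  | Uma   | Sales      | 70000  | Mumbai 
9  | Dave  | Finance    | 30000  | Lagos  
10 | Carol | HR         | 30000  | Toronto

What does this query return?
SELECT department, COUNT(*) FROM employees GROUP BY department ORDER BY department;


Assigning each row to its department group:
  Mia -> Sales
  Hank -> HR
  Jack -> Research
  Iris -> Design
  Karen -> Research
  Alice -> Research
  Bob -> HR
  Uma -> Sales
  Dave -> Finance
  Carol -> HR


5 groups:
Design, 1
Finance, 1
HR, 3
Research, 3
Sales, 2


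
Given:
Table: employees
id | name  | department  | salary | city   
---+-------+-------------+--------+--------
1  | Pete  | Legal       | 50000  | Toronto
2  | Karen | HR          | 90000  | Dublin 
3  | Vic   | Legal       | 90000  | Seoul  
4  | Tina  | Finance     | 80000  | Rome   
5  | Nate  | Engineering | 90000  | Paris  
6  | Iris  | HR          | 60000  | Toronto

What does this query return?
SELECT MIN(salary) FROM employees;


Salaries: 50000, 90000, 90000, 80000, 90000, 60000
MIN = 50000

50000


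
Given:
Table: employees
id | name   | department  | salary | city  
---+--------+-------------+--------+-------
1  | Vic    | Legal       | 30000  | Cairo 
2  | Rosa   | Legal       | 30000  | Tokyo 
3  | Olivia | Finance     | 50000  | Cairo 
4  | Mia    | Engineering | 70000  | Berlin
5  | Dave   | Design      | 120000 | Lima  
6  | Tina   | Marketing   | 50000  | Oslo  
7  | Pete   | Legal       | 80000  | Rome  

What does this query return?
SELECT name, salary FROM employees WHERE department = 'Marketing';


Filtering: department = 'Marketing'
Matching rows: 1

1 rows:
Tina, 50000


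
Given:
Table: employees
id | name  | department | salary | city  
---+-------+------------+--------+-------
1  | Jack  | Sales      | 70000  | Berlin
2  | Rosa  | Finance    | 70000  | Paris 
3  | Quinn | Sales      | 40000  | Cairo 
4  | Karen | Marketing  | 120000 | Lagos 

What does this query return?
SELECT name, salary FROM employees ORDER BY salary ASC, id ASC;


Sorting by salary ASC, then id ASC for ties

4 rows:
Quinn, 40000
Jack, 70000
Rosa, 70000
Karen, 120000


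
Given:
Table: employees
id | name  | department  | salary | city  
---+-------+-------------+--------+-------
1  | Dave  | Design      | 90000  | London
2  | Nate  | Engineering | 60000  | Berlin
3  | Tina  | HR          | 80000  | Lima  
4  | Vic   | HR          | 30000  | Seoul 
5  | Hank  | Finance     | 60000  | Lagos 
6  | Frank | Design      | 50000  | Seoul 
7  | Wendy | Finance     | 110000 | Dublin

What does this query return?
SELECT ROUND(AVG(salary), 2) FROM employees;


SUM(salary) = 480000
COUNT = 7
ROUND(AVG, 2) = ROUND(480000 / 7, 2) = 68571.43

68571.43


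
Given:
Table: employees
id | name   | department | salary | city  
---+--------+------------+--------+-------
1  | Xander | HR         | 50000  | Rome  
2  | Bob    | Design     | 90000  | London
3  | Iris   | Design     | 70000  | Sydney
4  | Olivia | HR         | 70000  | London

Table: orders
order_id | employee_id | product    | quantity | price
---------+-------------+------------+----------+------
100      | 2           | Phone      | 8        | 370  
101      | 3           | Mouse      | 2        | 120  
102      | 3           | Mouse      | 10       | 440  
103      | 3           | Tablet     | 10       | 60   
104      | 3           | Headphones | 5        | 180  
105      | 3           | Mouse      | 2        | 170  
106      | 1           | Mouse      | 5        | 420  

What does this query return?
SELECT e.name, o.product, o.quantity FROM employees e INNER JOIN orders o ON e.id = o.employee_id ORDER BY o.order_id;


Joining employees.id = orders.employee_id:
  employee Bob (id=2) -> order Phone
  employee Iris (id=3) -> order Mouse
  employee Iris (id=3) -> order Mouse
  employee Iris (id=3) -> order Tablet
  employee Iris (id=3) -> order Headphones
  employee Iris (id=3) -> order Mouse
  employee Xander (id=1) -> order Mouse


7 rows:
Bob, Phone, 8
Iris, Mouse, 2
Iris, Mouse, 10
Iris, Tablet, 10
Iris, Headphones, 5
Iris, Mouse, 2
Xander, Mouse, 5


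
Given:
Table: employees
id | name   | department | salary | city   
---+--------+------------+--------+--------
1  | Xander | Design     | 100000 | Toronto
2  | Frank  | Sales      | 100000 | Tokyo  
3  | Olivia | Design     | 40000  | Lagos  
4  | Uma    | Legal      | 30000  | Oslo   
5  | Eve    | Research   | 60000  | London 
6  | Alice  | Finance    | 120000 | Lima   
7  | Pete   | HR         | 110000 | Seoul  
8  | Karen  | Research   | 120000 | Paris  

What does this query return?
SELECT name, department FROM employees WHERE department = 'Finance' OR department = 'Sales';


Filtering: department = 'Finance' OR 'Sales'
Matching: 2 rows

2 rows:
Frank, Sales
Alice, Finance


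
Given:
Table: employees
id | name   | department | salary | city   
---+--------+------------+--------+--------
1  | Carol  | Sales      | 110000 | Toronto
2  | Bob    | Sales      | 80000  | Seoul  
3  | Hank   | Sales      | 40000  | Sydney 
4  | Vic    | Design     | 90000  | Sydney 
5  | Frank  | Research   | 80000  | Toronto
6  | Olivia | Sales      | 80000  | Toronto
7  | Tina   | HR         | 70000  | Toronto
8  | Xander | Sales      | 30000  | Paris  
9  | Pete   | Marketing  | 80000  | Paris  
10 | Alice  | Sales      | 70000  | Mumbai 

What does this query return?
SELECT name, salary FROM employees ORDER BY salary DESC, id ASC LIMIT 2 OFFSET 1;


Sort by salary DESC (id ASC tiebreak), then skip 1 and take 2
Rows 2 through 3

2 rows:
Vic, 90000
Bob, 80000


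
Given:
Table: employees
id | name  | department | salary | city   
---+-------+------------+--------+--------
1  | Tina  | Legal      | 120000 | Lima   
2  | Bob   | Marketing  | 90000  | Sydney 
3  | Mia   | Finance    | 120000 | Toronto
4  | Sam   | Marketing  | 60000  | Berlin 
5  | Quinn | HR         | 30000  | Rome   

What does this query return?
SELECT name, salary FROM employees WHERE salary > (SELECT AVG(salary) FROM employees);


Subquery: AVG(salary) = 84000.0
Filtering: salary > 84000.0
  Tina (120000) -> MATCH
  Bob (90000) -> MATCH
  Mia (120000) -> MATCH


3 rows:
Tina, 120000
Bob, 90000
Mia, 120000


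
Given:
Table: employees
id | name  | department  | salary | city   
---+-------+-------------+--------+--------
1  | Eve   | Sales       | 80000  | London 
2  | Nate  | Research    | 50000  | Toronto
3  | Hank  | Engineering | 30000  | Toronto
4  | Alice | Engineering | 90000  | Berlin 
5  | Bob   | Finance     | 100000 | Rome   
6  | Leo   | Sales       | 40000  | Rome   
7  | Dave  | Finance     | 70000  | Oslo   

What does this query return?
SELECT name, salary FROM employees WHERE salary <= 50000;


Filtering: salary <= 50000
Matching: 3 rows

3 rows:
Nate, 50000
Hank, 30000
Leo, 40000


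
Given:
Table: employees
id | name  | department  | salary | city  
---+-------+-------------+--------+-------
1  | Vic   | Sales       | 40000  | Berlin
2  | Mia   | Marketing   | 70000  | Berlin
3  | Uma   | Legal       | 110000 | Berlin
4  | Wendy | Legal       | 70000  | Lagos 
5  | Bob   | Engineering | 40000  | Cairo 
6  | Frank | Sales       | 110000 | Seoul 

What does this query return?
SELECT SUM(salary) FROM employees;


SUM(salary) = 40000 + 70000 + 110000 + 70000 + 40000 + 110000 = 440000

440000


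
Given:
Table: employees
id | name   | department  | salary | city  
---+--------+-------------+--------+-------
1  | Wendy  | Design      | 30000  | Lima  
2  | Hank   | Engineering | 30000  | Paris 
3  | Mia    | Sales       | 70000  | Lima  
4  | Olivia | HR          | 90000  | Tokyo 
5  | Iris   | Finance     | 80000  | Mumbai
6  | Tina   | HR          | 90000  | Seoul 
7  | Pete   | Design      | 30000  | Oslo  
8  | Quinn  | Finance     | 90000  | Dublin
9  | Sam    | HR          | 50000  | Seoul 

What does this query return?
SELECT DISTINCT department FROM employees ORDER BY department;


All 'department' values (row order): Design, Engineering, Sales, HR, Finance, HR, Design, Finance, HR
Removing duplicates leaves 5 unique value(s).

5 values:
Design
Engineering
Finance
HR
Sales


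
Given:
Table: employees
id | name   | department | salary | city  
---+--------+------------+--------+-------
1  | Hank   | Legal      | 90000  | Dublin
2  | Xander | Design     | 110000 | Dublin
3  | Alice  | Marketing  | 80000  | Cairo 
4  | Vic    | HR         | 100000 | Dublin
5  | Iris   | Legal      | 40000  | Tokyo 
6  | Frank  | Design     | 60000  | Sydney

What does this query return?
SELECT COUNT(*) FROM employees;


COUNT(*) counts all rows

6


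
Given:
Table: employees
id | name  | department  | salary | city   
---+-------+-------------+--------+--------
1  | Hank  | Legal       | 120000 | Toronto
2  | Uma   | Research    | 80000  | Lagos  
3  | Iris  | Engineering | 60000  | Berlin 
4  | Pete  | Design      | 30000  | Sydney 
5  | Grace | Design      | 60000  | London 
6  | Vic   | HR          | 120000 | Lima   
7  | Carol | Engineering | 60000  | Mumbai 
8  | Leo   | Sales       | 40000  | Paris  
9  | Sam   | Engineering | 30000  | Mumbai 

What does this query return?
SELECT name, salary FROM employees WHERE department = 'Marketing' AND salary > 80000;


Filtering: department = 'Marketing' AND salary > 80000
Matching: 0 rows

Empty result set (0 rows)


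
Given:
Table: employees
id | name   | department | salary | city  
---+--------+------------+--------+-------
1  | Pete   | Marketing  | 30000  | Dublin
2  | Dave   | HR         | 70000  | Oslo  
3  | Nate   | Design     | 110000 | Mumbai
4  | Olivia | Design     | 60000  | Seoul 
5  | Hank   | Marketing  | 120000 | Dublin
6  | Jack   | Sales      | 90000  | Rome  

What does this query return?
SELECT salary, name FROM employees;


Projecting columns: salary, name

6 rows:
30000, Pete
70000, Dave
110000, Nate
60000, Olivia
120000, Hank
90000, Jack


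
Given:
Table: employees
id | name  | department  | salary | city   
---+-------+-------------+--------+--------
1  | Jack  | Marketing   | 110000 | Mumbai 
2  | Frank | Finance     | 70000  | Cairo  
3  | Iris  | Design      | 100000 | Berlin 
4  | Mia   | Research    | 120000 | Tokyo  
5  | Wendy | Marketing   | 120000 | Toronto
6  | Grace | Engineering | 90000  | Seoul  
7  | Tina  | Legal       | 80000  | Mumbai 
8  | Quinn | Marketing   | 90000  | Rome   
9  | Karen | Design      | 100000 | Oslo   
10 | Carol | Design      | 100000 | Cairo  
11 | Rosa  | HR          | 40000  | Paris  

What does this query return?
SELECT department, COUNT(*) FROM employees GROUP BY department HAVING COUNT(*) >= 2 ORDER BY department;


Groups with count >= 2:
  Design: 3 -> PASS
  Marketing: 3 -> PASS
  Engineering: 1 -> filtered out
  Finance: 1 -> filtered out
  HR: 1 -> filtered out
  Legal: 1 -> filtered out
  Research: 1 -> filtered out


2 groups:
Design, 3
Marketing, 3


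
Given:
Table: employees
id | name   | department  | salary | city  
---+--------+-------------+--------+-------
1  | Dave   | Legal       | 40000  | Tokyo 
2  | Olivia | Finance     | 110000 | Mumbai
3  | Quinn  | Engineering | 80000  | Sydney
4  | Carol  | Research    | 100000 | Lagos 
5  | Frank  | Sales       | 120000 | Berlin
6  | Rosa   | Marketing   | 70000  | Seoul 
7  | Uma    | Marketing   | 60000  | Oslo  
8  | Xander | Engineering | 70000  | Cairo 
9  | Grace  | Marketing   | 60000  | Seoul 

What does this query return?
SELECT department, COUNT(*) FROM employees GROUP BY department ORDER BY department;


Assigning each row to its department group:
  Dave -> Legal
  Olivia -> Finance
  Quinn -> Engineering
  Carol -> Research
  Frank -> Sales
  Rosa -> Marketing
  Uma -> Marketing
  Xander -> Engineering
  Grace -> Marketing


6 groups:
Engineering, 2
Finance, 1
Legal, 1
Marketing, 3
Research, 1
Sales, 1


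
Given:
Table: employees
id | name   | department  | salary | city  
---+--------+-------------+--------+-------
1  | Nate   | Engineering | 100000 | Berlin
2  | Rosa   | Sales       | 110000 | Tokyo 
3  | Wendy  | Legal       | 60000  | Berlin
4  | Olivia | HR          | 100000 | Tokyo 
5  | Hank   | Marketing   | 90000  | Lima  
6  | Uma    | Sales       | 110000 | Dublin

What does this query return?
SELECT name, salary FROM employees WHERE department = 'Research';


Filtering: department = 'Research'
Matching rows: 0

Empty result set (0 rows)


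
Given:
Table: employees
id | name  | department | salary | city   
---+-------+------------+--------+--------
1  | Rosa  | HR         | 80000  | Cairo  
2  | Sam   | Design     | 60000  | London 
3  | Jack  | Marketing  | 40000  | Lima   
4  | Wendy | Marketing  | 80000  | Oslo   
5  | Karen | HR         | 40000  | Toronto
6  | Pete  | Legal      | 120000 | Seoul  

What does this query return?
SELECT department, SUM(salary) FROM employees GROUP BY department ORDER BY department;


Summing salary within each department:
  Design: 60000 = 60000
  HR: 80000 + 40000 = 120000
  Legal: 120000 = 120000
  Marketing: 40000 + 80000 = 120000


4 groups:
Design, 60000
HR, 120000
Legal, 120000
Marketing, 120000


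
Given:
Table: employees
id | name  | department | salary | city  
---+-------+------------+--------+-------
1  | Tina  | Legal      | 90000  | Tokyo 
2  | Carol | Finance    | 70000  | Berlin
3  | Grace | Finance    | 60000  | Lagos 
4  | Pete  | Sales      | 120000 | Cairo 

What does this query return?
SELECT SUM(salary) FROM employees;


SUM(salary) = 90000 + 70000 + 60000 + 120000 = 340000

340000


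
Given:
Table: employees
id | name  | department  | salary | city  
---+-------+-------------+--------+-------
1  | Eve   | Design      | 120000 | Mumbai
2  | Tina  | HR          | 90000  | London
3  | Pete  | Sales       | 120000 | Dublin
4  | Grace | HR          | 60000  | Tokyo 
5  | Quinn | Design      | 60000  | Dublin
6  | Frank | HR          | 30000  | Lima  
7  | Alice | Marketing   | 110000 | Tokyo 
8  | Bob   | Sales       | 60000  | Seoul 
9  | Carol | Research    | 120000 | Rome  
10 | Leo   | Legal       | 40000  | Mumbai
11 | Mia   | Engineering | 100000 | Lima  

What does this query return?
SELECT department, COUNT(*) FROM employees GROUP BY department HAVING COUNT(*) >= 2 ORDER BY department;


Groups with count >= 2:
  Design: 2 -> PASS
  HR: 3 -> PASS
  Sales: 2 -> PASS
  Engineering: 1 -> filtered out
  Legal: 1 -> filtered out
  Marketing: 1 -> filtered out
  Research: 1 -> filtered out


3 groups:
Design, 2
HR, 3
Sales, 2


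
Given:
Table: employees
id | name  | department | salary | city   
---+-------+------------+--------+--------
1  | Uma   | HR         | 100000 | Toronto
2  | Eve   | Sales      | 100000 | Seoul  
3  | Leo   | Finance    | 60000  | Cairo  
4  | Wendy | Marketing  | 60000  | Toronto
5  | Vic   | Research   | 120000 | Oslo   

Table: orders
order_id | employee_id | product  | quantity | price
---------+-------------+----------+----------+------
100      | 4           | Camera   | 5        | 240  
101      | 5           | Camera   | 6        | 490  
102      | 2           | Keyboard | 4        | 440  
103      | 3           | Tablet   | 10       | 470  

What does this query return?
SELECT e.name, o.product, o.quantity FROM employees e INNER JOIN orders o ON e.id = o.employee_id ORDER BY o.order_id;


Joining employees.id = orders.employee_id:
  employee Wendy (id=4) -> order Camera
  employee Vic (id=5) -> order Camera
  employee Eve (id=2) -> order Keyboard
  employee Leo (id=3) -> order Tablet


4 rows:
Wendy, Camera, 5
Vic, Camera, 6
Eve, Keyboard, 4
Leo, Tablet, 10


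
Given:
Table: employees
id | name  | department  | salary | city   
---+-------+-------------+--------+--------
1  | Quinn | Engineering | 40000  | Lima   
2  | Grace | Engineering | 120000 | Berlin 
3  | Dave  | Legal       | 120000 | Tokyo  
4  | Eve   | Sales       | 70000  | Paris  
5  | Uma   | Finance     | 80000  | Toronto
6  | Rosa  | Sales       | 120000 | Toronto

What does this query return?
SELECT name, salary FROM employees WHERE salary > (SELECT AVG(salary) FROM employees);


Subquery: AVG(salary) = 91666.67
Filtering: salary > 91666.67
  Grace (120000) -> MATCH
  Dave (120000) -> MATCH
  Rosa (120000) -> MATCH


3 rows:
Grace, 120000
Dave, 120000
Rosa, 120000


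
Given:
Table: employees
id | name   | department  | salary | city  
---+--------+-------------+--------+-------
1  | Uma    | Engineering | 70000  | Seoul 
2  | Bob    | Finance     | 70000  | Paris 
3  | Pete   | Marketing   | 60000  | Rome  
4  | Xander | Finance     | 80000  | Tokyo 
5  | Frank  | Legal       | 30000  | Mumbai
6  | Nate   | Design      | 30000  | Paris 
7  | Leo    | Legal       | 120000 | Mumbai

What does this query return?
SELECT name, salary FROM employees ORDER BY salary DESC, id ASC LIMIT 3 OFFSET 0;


Sort by salary DESC (id ASC tiebreak), then skip 0 and take 3
Rows 1 through 3

3 rows:
Leo, 120000
Xander, 80000
Uma, 70000


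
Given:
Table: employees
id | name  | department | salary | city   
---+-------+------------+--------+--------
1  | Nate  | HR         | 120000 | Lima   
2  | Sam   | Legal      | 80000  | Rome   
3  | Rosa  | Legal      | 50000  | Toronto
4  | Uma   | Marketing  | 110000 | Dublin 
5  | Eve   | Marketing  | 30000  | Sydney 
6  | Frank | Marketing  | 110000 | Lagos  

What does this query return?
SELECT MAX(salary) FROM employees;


Salaries: 120000, 80000, 50000, 110000, 30000, 110000
MAX = 120000

120000


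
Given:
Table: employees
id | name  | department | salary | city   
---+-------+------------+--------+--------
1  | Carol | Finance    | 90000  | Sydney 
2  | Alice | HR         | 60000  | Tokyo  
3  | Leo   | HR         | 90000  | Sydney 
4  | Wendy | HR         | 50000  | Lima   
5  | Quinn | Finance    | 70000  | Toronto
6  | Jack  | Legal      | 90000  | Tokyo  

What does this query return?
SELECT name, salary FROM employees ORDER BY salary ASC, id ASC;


Sorting by salary ASC, then id ASC for ties

6 rows:
Wendy, 50000
Alice, 60000
Quinn, 70000
Carol, 90000
Leo, 90000
Jack, 90000


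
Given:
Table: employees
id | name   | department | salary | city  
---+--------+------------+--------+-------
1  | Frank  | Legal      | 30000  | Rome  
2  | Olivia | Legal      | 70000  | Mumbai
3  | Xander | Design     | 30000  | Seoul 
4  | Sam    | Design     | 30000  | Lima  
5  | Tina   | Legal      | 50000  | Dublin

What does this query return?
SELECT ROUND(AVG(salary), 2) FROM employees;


SUM(salary) = 210000
COUNT = 5
ROUND(AVG, 2) = ROUND(210000 / 5, 2) = 42000.0

42000.0


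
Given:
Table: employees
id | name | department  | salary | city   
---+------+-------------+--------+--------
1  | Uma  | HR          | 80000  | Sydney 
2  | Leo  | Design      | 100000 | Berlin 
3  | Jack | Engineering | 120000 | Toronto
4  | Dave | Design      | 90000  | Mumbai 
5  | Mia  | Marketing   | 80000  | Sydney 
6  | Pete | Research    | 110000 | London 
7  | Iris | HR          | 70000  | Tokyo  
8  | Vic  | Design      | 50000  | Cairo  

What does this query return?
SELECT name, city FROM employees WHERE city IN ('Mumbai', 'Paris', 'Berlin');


Filtering: city IN ('Mumbai', 'Paris', 'Berlin')
Matching: 2 rows

2 rows:
Leo, Berlin
Dave, Mumbai


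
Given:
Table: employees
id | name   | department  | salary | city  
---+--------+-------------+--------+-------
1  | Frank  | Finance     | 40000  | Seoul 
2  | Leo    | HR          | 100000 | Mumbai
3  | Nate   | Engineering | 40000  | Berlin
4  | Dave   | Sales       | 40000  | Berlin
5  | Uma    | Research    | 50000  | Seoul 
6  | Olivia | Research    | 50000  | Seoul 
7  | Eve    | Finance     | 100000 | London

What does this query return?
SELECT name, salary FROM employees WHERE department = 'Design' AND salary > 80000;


Filtering: department = 'Design' AND salary > 80000
Matching: 0 rows

Empty result set (0 rows)


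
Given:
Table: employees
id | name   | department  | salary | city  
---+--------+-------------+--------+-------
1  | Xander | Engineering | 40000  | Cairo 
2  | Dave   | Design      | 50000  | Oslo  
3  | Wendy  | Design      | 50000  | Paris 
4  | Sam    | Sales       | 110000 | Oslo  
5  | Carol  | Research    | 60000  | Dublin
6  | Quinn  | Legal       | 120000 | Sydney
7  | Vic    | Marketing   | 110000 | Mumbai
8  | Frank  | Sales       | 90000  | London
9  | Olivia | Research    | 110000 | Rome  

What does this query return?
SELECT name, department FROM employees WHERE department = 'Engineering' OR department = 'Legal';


Filtering: department = 'Engineering' OR 'Legal'
Matching: 2 rows

2 rows:
Xander, Engineering
Quinn, Legal


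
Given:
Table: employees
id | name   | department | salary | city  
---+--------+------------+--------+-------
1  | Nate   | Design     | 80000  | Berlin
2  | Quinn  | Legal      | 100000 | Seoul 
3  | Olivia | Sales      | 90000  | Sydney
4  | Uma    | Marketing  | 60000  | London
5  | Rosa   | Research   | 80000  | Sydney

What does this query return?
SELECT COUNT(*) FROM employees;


COUNT(*) counts all rows

5


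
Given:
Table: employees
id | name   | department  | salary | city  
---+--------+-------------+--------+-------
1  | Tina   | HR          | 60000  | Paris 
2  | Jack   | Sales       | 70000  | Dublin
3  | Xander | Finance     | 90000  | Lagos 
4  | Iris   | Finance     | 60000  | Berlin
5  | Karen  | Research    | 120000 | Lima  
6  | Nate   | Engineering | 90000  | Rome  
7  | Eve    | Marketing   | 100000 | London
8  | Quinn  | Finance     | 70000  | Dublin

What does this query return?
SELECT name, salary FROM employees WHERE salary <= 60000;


Filtering: salary <= 60000
Matching: 2 rows

2 rows:
Tina, 60000
Iris, 60000


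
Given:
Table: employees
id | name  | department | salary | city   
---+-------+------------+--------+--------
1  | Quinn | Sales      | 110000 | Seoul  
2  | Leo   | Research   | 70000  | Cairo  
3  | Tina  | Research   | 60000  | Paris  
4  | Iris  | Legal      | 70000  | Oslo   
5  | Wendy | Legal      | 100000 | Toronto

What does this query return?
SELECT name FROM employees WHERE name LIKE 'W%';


LIKE 'W%' matches names starting with 'W'
Matching: 1

1 rows:
Wendy


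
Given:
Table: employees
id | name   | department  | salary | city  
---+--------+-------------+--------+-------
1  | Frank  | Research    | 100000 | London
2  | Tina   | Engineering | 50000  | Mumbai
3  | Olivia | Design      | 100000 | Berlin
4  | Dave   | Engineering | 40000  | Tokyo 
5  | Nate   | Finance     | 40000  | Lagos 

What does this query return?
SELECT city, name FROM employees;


Projecting columns: city, name

5 rows:
London, Frank
Mumbai, Tina
Berlin, Olivia
Tokyo, Dave
Lagos, Nate


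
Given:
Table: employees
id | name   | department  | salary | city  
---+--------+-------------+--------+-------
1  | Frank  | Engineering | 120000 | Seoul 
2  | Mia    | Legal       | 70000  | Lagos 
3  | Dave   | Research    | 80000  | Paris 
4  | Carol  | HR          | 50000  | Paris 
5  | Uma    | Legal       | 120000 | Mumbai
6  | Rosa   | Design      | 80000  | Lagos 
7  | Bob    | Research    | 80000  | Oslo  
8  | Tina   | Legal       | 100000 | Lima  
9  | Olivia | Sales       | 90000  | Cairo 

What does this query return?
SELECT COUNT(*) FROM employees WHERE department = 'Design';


Counting rows where department = 'Design'
  Rosa -> MATCH


1


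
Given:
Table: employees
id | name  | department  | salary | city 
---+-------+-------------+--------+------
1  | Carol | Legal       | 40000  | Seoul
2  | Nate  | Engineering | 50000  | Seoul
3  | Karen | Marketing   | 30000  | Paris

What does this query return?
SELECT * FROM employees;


SELECT * returns all 3 rows with all columns

3 rows:
1, Carol, Legal, 40000, Seoul
2, Nate, Engineering, 50000, Seoul
3, Karen, Marketing, 30000, Paris
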